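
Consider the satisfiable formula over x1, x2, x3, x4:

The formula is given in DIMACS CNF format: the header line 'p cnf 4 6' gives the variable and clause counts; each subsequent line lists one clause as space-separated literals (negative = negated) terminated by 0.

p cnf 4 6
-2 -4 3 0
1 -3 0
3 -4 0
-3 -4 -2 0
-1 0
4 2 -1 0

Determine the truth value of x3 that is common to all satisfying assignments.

Suppose x3 = True.
Unit clause (x1) forces x1 = True.
But (¬x1) is also a unit clause — contradiction.
So every satisfying assignment has x3 = False.

False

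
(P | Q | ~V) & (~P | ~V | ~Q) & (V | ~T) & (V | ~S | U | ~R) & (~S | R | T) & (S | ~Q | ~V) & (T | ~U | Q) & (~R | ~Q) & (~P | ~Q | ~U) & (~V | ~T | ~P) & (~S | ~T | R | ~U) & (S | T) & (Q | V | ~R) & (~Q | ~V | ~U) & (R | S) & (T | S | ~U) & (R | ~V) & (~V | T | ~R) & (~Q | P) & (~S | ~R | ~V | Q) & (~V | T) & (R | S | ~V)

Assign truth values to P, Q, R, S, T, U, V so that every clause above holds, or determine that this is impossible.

UNSATISFIABLE

Suppose V = 1.
From the singleton clause (R), R = 1.
From the singleton clause (~Q), Q = 0.
From the singleton clause (P), P = 1.
From the singleton clause (~T), T = 0.
Now (T) is unsatisfied and unit — conflict.
That branch fails; take V = 0 instead.
From the singleton clause (~T), T = 0.
From the singleton clause (S), S = 1.
From the singleton clause (R), R = 1.
From the singleton clause (U), U = 1.
From the singleton clause (Q), Q = 1.
Now (~Q) is unsatisfied and unit — conflict.
Either choice for V ends in contradiction.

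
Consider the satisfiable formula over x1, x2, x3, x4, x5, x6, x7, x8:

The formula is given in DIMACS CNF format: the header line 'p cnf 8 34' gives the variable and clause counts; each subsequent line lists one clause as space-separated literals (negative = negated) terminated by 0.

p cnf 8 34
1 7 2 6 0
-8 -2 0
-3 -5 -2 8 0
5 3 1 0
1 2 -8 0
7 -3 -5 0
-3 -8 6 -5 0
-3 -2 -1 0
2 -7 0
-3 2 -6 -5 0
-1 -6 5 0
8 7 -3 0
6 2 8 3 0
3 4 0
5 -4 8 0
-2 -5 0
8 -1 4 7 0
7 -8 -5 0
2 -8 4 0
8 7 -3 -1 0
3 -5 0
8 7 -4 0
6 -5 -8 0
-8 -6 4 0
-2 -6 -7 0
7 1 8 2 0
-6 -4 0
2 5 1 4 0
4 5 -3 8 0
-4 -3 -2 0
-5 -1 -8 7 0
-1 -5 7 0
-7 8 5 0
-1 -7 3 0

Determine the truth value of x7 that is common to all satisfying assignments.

False

Suppose x7 = True.
Unit clause (x2) forces x2 = True.
Unit clause (¬x8) forces x8 = False.
Unit clause (¬x5) forces x5 = False.
Now (x5) is unsatisfied and unit — conflict.
So every satisfying assignment has x7 = False.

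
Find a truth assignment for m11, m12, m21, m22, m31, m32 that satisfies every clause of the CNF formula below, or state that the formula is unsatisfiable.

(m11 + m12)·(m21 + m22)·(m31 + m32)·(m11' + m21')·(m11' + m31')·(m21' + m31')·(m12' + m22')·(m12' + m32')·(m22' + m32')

Branch on m11: set m11 = 1.
From the singleton clause (m21'), m21 = 0.
From the singleton clause (m22), m22 = 1.
From the singleton clause (m31'), m31 = 0.
From the singleton clause (m32), m32 = 1.
That conflicts with the unit clause (m32').
Undo m11 and try m11 = 0.
From the singleton clause (m12), m12 = 1.
From the singleton clause (m22'), m22 = 0.
From the singleton clause (m21), m21 = 1.
From the singleton clause (m31'), m31 = 0.
From the singleton clause (m32), m32 = 1.
That conflicts with the unit clause (m32').
Both values of m11 lead to a conflict.

UNSATISFIABLE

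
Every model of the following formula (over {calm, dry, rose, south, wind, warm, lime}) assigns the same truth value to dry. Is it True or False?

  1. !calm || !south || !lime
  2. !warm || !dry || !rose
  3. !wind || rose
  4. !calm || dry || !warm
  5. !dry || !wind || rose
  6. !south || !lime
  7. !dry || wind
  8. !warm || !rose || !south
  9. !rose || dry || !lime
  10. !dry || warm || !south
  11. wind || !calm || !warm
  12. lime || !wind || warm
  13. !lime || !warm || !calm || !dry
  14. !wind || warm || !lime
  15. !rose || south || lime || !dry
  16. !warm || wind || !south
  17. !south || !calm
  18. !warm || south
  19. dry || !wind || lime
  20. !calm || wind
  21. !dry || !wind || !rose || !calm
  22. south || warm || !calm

False

Suppose dry = true.
The clause (wind) is unit, so wind = true.
The clause (rose) is unit, so rose = true.
The clause (!warm) is unit, so warm = false.
The clause (!south) is unit, so south = false.
The clause (lime) is unit, so lime = true.
Now (!lime) is unsatisfied and unit — conflict.
So every satisfying assignment has dry = False.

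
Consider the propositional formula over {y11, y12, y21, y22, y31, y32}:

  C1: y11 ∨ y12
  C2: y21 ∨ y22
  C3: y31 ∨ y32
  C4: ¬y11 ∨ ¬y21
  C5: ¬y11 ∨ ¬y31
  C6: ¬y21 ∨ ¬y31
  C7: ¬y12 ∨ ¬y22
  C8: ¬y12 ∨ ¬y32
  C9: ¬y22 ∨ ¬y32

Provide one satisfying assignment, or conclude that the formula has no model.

UNSATISFIABLE

Case y11 = True:
Unit clause (¬y21) forces y21 = False.
Unit clause (y22) forces y22 = True.
Unit clause (¬y31) forces y31 = False.
Unit clause (y32) forces y32 = True.
But (¬y32) is also a unit clause — contradiction.
That branch fails; take y11 = False instead.
Unit clause (y12) forces y12 = True.
Unit clause (¬y22) forces y22 = False.
Unit clause (y21) forces y21 = True.
Unit clause (¬y31) forces y31 = False.
Unit clause (y32) forces y32 = True.
But (¬y32) is also a unit clause — contradiction.
Neither y11 = True nor y11 = False works.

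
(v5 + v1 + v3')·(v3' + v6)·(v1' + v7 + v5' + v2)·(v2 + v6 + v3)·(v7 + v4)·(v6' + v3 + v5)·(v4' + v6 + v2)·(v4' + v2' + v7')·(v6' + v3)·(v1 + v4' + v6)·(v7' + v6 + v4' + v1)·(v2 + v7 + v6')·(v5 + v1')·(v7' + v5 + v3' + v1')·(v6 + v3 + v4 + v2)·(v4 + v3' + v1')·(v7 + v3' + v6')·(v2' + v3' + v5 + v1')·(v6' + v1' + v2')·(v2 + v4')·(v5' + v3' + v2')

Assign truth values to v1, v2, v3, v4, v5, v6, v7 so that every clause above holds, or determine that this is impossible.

v1=0, v2=1, v3=0, v4=0, v5=0, v6=0, v7=1

Case v3 = 0:
Unit clause (v6') forces v6 = 0.
Unit clause (v2) forces v2 = 1.
Case v7 = 1:
Unit clause (v4') forces v4 = 0.
Case v5 = 0:
Unit clause (v1') forces v1 = 0.
Every clause now holds.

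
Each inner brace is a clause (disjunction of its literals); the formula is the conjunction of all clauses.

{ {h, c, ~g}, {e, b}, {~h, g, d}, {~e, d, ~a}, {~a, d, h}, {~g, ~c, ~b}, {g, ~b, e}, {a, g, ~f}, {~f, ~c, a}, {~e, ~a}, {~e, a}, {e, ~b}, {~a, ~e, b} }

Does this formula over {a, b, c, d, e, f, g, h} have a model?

No, unsatisfiable

Try e = 1.
The clause (~a) is unit, so a = 0.
Now (a) is unsatisfied and unit — conflict.
Undo e and try e = 0.
The clause (b) is unit, so b = 1.
Now (~b) is unsatisfied and unit — conflict.
Neither e = 1 nor e = 0 works.
No assignment satisfies every clause.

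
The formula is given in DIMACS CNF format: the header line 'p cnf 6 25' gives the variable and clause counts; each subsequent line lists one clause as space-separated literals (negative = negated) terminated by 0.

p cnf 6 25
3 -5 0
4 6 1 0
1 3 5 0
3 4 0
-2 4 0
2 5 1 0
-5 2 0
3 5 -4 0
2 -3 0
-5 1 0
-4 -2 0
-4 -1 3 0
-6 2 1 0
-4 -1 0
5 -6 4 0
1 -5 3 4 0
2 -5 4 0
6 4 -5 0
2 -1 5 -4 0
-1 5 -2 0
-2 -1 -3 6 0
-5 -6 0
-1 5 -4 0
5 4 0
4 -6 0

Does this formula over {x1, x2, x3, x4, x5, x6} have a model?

Suppose x3 = True.
The clause (x2) is unit, so x2 = True.
The clause (x4) is unit, so x4 = True.
That conflicts with the unit clause (¬x4).
Undo x3 and try x3 = False.
The clause (¬x5) is unit, so x5 = False.
The clause (x1) is unit, so x1 = True.
The clause (x4) is unit, so x4 = True.
That conflicts with the unit clause (¬x4).
Both values of x3 lead to a conflict.
No assignment satisfies every clause.

No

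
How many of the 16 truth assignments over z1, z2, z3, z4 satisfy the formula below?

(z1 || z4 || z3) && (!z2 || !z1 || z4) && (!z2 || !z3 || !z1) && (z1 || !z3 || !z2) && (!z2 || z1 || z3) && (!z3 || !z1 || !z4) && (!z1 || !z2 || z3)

6

There are 2^4 = 16 truth assignments over (z1, z2, z3, z4).
Split on z2. With z2 = true, the clauses containing z2 are satisfied and !z2 drops from the rest; 0 of the 2^3 = 8 assignments to the other variables satisfy what remains.
With z2 = false, by the same count on the reduced clause set, 6 assignments work.
Total: 0 + 6 = 6.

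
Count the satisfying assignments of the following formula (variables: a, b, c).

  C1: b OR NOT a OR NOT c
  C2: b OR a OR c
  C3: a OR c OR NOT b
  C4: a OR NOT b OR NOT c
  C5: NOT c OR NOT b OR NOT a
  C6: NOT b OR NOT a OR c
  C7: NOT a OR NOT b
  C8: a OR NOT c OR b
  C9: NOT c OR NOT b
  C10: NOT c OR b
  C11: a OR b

There are 2^3 = 8 truth assignments over (a, b, c).
Check each against the 11 clauses (columns in the order a, b, c):
  F F F  ✗ fails (b OR a OR c)
  F F T  ✗ fails (a OR NOT c OR b)
  F T F  ✗ fails (a OR c OR NOT b)
  F T T  ✗ fails (a OR NOT b OR NOT c)
  T F F  ✓ satisfies all
  T F T  ✗ fails (b OR NOT a OR NOT c)
  T T F  ✗ fails (NOT b OR NOT a OR c)
  T T T  ✗ fails (NOT c OR NOT b OR NOT a)
1 of the 8 rows is a model.

1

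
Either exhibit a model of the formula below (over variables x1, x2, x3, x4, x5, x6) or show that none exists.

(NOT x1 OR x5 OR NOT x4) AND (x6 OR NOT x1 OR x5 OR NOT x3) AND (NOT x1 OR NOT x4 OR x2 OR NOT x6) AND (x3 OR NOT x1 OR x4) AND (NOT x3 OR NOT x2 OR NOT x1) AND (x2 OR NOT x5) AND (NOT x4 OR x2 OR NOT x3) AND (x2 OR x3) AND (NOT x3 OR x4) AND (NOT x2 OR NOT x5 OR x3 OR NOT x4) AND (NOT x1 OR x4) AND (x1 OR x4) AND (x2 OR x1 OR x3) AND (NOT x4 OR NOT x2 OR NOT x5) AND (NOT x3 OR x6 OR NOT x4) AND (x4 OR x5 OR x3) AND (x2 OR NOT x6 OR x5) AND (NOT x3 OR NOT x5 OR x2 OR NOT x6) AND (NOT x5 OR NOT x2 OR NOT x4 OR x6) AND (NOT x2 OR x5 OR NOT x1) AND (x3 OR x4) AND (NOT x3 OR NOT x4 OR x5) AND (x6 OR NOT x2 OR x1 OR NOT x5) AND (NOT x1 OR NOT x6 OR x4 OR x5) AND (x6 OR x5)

Branch on x2: set x2 = true.
Branch on x3: set x3 = false.
(x4) alone gives x4 = true.
(NOT x5) alone gives x5 = false.
(NOT x1) alone gives x1 = false.
(x6) alone gives x6 = true.
Every clause now holds.

x1=false, x2=true, x3=false, x4=true, x5=false, x6=true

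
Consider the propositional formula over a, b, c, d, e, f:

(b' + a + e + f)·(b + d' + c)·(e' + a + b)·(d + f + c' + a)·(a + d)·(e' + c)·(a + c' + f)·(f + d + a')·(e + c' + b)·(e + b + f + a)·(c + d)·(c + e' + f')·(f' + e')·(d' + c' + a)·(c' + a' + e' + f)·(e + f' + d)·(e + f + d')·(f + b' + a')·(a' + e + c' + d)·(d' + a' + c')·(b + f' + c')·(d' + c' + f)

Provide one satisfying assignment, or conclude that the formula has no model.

a=1; b=1; c=0; d=1; e=0; f=1

Branch on a: set a = 1.
Branch on e: set e = 0.
Branch on f: set f = 1.
(d) alone gives d = 1.
(c') alone gives c = 0.
(b) alone gives b = 1.
Every clause now holds.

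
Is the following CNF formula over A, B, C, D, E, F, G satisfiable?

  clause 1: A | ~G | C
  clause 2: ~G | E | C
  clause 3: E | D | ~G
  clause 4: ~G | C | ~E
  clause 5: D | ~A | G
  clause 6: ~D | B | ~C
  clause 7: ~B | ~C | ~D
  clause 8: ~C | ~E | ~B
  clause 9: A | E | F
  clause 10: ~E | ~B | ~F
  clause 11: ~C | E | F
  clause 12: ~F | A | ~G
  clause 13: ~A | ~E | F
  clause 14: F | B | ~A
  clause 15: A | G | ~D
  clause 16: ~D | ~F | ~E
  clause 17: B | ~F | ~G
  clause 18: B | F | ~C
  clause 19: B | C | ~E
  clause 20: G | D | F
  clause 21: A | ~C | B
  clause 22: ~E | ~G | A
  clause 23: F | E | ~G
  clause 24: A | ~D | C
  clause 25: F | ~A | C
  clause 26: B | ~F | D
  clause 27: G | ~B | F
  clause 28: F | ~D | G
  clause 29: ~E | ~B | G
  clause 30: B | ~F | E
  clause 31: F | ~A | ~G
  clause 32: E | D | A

Satisfiable

Case A = 1:
Case D = 1:
Case B = 1:
Unit clause (~C) forces C = 0.
Unit clause (F) forces F = 1.
Unit clause (~E) forces E = 0.
Unit clause (~G) forces G = 0.
All clauses are satisfied.
A satisfying assignment: A: 1,  B: 1,  C: 0,  D: 1,  E: 0,  F: 1,  G: 0.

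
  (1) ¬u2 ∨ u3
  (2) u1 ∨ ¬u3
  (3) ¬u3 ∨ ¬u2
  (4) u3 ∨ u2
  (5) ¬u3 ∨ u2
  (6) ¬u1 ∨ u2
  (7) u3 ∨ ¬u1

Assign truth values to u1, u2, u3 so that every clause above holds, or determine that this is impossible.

Try u2 = False.
(u3) alone gives u3 = True.
Now (¬u3) is unsatisfied and unit — conflict.
So u2 must be the other value — set u2 = True.
(u3) alone gives u3 = True.
Now (¬u3) is unsatisfied and unit — conflict.
Neither u2 = True nor u2 = False works.

UNSATISFIABLE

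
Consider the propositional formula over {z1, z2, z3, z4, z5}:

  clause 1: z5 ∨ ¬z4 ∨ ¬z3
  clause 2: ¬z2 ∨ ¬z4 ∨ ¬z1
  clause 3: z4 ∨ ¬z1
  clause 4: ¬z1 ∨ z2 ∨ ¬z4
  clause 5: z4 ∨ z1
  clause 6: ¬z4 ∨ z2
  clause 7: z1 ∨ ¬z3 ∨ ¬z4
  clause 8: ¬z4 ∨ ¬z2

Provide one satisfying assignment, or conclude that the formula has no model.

UNSATISFIABLE

Suppose z4 = True.
(z2) alone gives z2 = True.
Now (¬z2) is unsatisfied and unit — conflict.
Backtrack on z4: now try z4 = False.
(¬z1) alone gives z1 = False.
Now (z1) is unsatisfied and unit — conflict.
Either choice for z4 ends in contradiction.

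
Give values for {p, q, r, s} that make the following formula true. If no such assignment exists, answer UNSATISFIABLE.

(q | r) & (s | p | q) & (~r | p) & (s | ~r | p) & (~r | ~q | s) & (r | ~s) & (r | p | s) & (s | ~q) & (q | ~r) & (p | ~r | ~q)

p ↦ 1; q ↦ 1; r ↦ 1; s ↦ 1

Try q = 1.
Unit clause (s) forces s = 1.
Unit clause (r) forces r = 1.
Unit clause (p) forces p = 1.
Every clause now holds.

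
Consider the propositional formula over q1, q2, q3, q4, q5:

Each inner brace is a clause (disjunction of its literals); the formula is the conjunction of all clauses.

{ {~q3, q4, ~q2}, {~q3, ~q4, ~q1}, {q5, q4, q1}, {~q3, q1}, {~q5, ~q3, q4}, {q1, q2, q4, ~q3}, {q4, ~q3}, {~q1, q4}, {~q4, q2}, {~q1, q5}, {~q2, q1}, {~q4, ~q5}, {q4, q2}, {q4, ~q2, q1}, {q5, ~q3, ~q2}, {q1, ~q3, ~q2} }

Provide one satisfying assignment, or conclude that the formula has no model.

Branch on q3: set q3 = 0.
Branch on q1: set q1 = 0.
Unit clause (~q2) forces q2 = 0.
Unit clause (~q4) forces q4 = 0.
But (q4) is also a unit clause — contradiction.
Backtrack on q1: now try q1 = 1.
Unit clause (q4) forces q4 = 1.
Unit clause (q2) forces q2 = 1.
Unit clause (q5) forces q5 = 1.
But (~q5) is also a unit clause — contradiction.
Both values of q1 lead to a conflict.
Backtrack on q3: now try q3 = 1.
Unit clause (q1) forces q1 = 1.
Unit clause (~q4) forces q4 = 0.
But (q4) is also a unit clause — contradiction.
Both values of q3 lead to a conflict.

UNSATISFIABLE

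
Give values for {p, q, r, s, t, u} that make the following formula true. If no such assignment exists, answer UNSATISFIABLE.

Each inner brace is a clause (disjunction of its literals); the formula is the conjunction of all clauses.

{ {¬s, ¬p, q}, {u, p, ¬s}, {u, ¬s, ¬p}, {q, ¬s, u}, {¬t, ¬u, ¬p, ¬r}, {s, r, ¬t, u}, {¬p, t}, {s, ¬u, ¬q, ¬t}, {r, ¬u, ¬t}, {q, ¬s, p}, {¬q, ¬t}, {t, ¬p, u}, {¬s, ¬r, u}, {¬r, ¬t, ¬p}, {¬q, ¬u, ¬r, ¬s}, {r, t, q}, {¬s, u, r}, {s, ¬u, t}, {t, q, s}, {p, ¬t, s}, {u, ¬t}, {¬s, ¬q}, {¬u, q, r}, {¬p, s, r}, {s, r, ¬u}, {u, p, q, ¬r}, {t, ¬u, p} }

Case p = False:
Case u = False:
Unit clause (¬s) forces s = False.
Unit clause (¬t) forces t = False.
Unit clause (q) forces q = True.
No clause remains; r is free.

p=False,  q=True,  r=True,  s=False,  t=False,  u=False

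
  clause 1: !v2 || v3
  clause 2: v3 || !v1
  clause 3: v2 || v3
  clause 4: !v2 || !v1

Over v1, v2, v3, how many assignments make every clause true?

3

There are 2^3 = 8 truth assignments over (v1, v2, v3).
Split on v3. With v3 = true, the clauses containing v3 are satisfied and !v3 drops from the rest; 3 of the 2^2 = 4 assignments to the other variables satisfy what remains.
With v3 = false, by the same count on the reduced clause set, 0 assignments work.
(One model: v1=F, v2=F, v3=T.)
Total: 3 + 0 = 3.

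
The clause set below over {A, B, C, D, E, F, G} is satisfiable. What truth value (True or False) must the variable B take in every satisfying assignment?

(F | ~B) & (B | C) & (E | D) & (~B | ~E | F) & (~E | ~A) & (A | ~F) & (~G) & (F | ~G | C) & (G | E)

False

Suppose B = 1.
The clause (F) is unit, so F = 1.
The clause (A) is unit, so A = 1.
The clause (~E) is unit, so E = 0.
The clause (D) is unit, so D = 1.
The clause (~G) is unit, so G = 0.
That conflicts with the unit clause (G).
So every satisfying assignment has B = False.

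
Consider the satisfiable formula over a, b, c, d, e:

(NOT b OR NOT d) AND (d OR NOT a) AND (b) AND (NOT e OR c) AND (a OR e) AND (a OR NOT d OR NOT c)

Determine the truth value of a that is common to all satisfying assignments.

Suppose a = true.
(d) alone gives d = true.
(NOT b) alone gives b = false.
But (b) is also a unit clause — contradiction.
So every satisfying assignment has a = False.

False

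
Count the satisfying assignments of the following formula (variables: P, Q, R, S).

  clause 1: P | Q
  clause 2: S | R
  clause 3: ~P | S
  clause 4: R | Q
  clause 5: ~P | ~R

There are 2^4 = 16 truth assignments over (P, Q, R, S).
Check each against the 5 clauses (columns in the order P, Q, R, S):
  F F F F  ✗ fails (P | Q)
  F F F T  ✗ fails (P | Q)
  F F T F  ✗ fails (P | Q)
  F F T T  ✗ fails (P | Q)
  F T F F  ✗ fails (S | R)
  F T F T  ✓ satisfies all
  F T T F  ✓ satisfies all
  F T T T  ✓ satisfies all
  T F F F  ✗ fails (S | R)
  T F F T  ✗ fails (R | Q)
  T F T F  ✗ fails (~P | S)
  T F T T  ✗ fails (~P | ~R)
  T T F F  ✗ fails (S | R)
  T T F T  ✓ satisfies all
  T T T F  ✗ fails (~P | S)
  T T T T  ✗ fails (~P | ~R)
4 of the 16 rows are models.

4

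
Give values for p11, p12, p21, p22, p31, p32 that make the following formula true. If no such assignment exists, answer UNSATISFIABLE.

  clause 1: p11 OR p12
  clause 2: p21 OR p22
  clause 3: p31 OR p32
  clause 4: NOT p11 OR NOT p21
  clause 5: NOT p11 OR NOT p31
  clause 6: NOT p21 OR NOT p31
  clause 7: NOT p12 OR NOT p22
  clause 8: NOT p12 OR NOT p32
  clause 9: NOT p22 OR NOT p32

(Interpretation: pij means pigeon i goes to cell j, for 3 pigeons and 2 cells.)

Try p11 = true.
From the singleton clause (NOT p21), p21 = false.
From the singleton clause (p22), p22 = true.
From the singleton clause (NOT p31), p31 = false.
From the singleton clause (p32), p32 = true.
Now (NOT p32) is unsatisfied and unit — conflict.
So p11 must be the other value — set p11 = false.
From the singleton clause (p12), p12 = true.
From the singleton clause (NOT p22), p22 = false.
From the singleton clause (p21), p21 = true.
From the singleton clause (NOT p31), p31 = false.
From the singleton clause (p32), p32 = true.
Now (NOT p32) is unsatisfied and unit — conflict.
Neither p11 = true nor p11 = false works.

UNSATISFIABLE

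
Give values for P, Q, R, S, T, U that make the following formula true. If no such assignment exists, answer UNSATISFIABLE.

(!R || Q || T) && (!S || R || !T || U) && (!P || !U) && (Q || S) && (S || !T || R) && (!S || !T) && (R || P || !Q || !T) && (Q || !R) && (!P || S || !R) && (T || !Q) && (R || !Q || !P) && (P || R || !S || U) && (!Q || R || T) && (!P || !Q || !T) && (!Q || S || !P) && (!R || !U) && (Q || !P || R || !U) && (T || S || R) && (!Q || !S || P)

Suppose P = true.
Unit clause (!U) forces U = false.
Suppose Q = false.
Unit clause (S) forces S = true.
Unit clause (!T) forces T = false.
Unit clause (!R) forces R = false.
This assignment satisfies each clause.

P=true; Q=false; R=false; S=true; T=false; U=false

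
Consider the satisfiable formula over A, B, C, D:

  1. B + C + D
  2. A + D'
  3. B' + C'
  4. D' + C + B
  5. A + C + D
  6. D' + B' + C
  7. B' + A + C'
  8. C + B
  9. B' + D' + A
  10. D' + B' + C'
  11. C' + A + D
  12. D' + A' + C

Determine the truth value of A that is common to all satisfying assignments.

True

Suppose A = 0.
From the singleton clause (D'), D = 0.
From the singleton clause (C), C = 1.
But (C') is also a unit clause — contradiction.
So every satisfying assignment has A = True.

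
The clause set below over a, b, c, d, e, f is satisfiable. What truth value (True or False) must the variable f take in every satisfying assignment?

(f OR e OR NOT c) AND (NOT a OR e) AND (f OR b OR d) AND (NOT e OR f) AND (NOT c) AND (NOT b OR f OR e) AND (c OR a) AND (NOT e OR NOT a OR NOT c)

True

Suppose f = false.
From the singleton clause (NOT e), e = false.
From the singleton clause (NOT c), c = false.
From the singleton clause (NOT a), a = false.
That conflicts with the unit clause (a).
So every satisfying assignment has f = True.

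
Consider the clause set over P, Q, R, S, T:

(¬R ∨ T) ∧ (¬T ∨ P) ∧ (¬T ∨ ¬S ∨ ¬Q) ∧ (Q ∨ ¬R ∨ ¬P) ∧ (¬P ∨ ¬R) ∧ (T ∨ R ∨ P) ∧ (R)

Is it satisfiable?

(R) alone gives R = True.
(T) alone gives T = True.
(P) alone gives P = True.
That conflicts with the unit clause (¬P).
No assignment satisfies every clause.

No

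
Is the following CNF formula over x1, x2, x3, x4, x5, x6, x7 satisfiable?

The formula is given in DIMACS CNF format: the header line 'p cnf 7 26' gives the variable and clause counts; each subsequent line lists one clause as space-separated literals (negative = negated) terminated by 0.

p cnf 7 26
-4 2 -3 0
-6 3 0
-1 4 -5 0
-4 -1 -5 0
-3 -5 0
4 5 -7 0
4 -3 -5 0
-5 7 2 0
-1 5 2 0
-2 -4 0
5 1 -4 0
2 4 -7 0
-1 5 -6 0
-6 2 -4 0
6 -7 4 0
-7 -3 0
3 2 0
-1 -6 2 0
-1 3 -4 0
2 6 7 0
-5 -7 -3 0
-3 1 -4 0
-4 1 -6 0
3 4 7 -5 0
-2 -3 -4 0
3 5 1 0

Branch on x6: set x6 = False.
Branch on x3: set x3 = True.
(¬x5) alone gives x5 = False.
(¬x7) alone gives x7 = False.
(x2) alone gives x2 = True.
(¬x4) alone gives x4 = False.
All clauses hold; x1 can take either value.
A satisfying assignment: x1 ↦ True, x2 ↦ True, x3 ↦ True, x4 ↦ False, x5 ↦ False, x6 ↦ False, x7 ↦ False.

Yes, satisfiable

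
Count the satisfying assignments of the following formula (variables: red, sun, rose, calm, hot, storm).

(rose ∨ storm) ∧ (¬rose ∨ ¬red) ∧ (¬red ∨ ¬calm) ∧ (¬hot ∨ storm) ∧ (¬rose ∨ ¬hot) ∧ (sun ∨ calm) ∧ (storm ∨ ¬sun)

12

There are 2^6 = 64 truth assignments over (red, sun, rose, calm, hot, storm).
Split on calm. With calm = True, the clauses containing calm are satisfied and ¬calm drops from the rest; 7 of the 2^5 = 32 assignments to the other variables satisfy what remains.
With calm = False, by the same count on the reduced clause set, 5 assignments work.
Total: 7 + 5 = 12.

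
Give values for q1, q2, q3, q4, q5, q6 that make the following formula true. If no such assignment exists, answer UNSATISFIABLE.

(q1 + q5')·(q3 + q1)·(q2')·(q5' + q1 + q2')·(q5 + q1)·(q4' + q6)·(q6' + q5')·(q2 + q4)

q1: 1; q2: 0; q3: 1; q4: 1; q5: 0; q6: 1

From the singleton clause (q2'), q2 = 0.
From the singleton clause (q4), q4 = 1.
From the singleton clause (q6), q6 = 1.
From the singleton clause (q5'), q5 = 0.
From the singleton clause (q1), q1 = 1.
All clauses hold; q3 can take either value.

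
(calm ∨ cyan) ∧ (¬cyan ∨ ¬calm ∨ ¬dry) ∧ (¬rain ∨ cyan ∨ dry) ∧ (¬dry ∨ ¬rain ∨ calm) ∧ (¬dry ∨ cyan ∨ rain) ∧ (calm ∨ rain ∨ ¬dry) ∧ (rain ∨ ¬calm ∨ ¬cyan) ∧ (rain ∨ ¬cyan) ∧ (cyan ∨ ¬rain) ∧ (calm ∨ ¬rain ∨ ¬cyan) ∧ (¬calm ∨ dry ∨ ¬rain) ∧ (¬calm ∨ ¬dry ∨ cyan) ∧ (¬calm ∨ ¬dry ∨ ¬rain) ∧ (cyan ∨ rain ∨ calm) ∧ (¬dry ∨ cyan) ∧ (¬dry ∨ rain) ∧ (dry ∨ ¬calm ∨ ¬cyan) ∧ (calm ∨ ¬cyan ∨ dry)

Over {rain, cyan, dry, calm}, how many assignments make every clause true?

1

There are 2^4 = 16 truth assignments over (rain, cyan, dry, calm).
Check each against the 18 clauses (columns in the order rain, cyan, dry, calm):
  F F F F  ✗ fails (calm ∨ cyan)
  F F F T  ✓ satisfies all
  F F T F  ✗ fails (calm ∨ cyan)
  F F T T  ✗ fails (¬dry ∨ cyan ∨ rain)
  F T F F  ✗ fails (rain ∨ ¬cyan)
  F T F T  ✗ fails (rain ∨ ¬calm ∨ ¬cyan)
  F T T F  ✗ fails (calm ∨ rain ∨ ¬dry)
  F T T T  ✗ fails (¬cyan ∨ ¬calm ∨ ¬dry)
  T F F F  ✗ fails (calm ∨ cyan)
  T F F T  ✗ fails (¬rain ∨ cyan ∨ dry)
  T F T F  ✗ fails (calm ∨ cyan)
  T F T T  ✗ fails (cyan ∨ ¬rain)
  T T F F  ✗ fails (calm ∨ ¬rain ∨ ¬cyan)
  T T F T  ✗ fails (¬calm ∨ dry ∨ ¬rain)
  T T T F  ✗ fails (¬dry ∨ ¬rain ∨ calm)
  T T T T  ✗ fails (¬cyan ∨ ¬calm ∨ ¬dry)
1 of the 16 rows is a model.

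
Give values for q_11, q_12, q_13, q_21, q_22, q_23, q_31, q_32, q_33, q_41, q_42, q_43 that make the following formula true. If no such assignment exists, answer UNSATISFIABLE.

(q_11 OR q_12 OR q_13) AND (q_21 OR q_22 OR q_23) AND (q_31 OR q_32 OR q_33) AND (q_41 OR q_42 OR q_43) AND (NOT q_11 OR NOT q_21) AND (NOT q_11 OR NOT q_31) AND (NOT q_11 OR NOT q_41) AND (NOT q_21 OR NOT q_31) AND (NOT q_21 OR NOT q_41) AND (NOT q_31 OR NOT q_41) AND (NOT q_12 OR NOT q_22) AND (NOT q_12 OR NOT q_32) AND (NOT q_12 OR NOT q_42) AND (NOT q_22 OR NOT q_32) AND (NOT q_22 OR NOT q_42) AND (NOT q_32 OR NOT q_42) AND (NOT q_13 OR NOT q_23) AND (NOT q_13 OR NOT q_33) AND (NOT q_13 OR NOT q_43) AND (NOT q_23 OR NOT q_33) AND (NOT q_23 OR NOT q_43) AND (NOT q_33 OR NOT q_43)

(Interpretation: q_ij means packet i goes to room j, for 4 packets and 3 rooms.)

Try q_11 = false.
Try q_12 = true.
Unit clause (NOT q_22) forces q_22 = false.
Unit clause (NOT q_32) forces q_32 = false.
Unit clause (NOT q_42) forces q_42 = false.
Try q_21 = true.
Unit clause (NOT q_31) forces q_31 = false.
Unit clause (q_33) forces q_33 = true.
Unit clause (NOT q_41) forces q_41 = false.
Unit clause (q_43) forces q_43 = true.
That conflicts with the unit clause (NOT q_43).
That branch fails; take q_21 = false instead.
Unit clause (q_23) forces q_23 = true.
Unit clause (NOT q_13) forces q_13 = false.
Unit clause (NOT q_33) forces q_33 = false.
Unit clause (q_31) forces q_31 = true.
Unit clause (NOT q_41) forces q_41 = false.
Unit clause (q_43) forces q_43 = true.
That conflicts with the unit clause (NOT q_43).
Both values of q_21 lead to a conflict.
That branch fails; take q_12 = false instead.
Unit clause (q_13) forces q_13 = true.
Unit clause (NOT q_23) forces q_23 = false.
Unit clause (NOT q_33) forces q_33 = false.
Unit clause (NOT q_43) forces q_43 = false.
Try q_21 = true.
Unit clause (NOT q_31) forces q_31 = false.
Unit clause (q_32) forces q_32 = true.
Unit clause (NOT q_41) forces q_41 = false.
Unit clause (q_42) forces q_42 = true.
That conflicts with the unit clause (NOT q_42).
That branch fails; take q_21 = false instead.
Unit clause (q_22) forces q_22 = true.
Unit clause (NOT q_32) forces q_32 = false.
Unit clause (q_31) forces q_31 = true.
Unit clause (NOT q_41) forces q_41 = false.
Unit clause (q_42) forces q_42 = true.
That conflicts with the unit clause (NOT q_42).
Both values of q_21 lead to a conflict.
Both values of q_12 lead to a conflict.
That branch fails; take q_11 = true instead.
Unit clause (NOT q_21) forces q_21 = false.
Unit clause (NOT q_31) forces q_31 = false.
Unit clause (NOT q_41) forces q_41 = false.
Try q_22 = true.
Unit clause (NOT q_12) forces q_12 = false.
Unit clause (NOT q_32) forces q_32 = false.
Unit clause (q_33) forces q_33 = true.
Unit clause (NOT q_42) forces q_42 = false.
Unit clause (q_43) forces q_43 = true.
That conflicts with the unit clause (NOT q_43).
That branch fails; take q_22 = false instead.
Unit clause (q_23) forces q_23 = true.
Unit clause (NOT q_13) forces q_13 = false.
Unit clause (NOT q_33) forces q_33 = false.
Unit clause (q_32) forces q_32 = true.
Unit clause (NOT q_12) forces q_12 = false.
Unit clause (NOT q_42) forces q_42 = false.
Unit clause (q_43) forces q_43 = true.
That conflicts with the unit clause (NOT q_43).
Both values of q_22 lead to a conflict.
Both values of q_11 lead to a conflict.

UNSATISFIABLE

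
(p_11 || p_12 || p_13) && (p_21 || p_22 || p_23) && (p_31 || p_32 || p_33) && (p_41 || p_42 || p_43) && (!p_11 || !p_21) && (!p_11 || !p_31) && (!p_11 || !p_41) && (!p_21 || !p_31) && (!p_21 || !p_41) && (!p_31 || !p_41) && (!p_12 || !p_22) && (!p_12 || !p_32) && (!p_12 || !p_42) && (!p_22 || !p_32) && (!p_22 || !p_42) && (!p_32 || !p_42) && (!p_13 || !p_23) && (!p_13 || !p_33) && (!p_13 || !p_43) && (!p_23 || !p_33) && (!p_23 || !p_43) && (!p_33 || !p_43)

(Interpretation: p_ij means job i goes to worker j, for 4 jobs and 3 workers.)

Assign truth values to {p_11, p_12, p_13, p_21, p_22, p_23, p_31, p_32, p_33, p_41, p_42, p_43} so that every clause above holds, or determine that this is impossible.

Suppose p_11 = false.
Suppose p_12 = true.
From the singleton clause (!p_22), p_22 = false.
From the singleton clause (!p_32), p_32 = false.
From the singleton clause (!p_42), p_42 = false.
Suppose p_21 = true.
From the singleton clause (!p_31), p_31 = false.
From the singleton clause (p_33), p_33 = true.
From the singleton clause (!p_41), p_41 = false.
From the singleton clause (p_43), p_43 = true.
That conflicts with the unit clause (!p_43).
Backtrack on p_21: now try p_21 = false.
From the singleton clause (p_23), p_23 = true.
From the singleton clause (!p_13), p_13 = false.
From the singleton clause (!p_33), p_33 = false.
From the singleton clause (p_31), p_31 = true.
From the singleton clause (!p_41), p_41 = false.
From the singleton clause (p_43), p_43 = true.
That conflicts with the unit clause (!p_43).
Both values of p_21 lead to a conflict.
Backtrack on p_12: now try p_12 = false.
From the singleton clause (p_13), p_13 = true.
From the singleton clause (!p_23), p_23 = false.
From the singleton clause (!p_33), p_33 = false.
From the singleton clause (!p_43), p_43 = false.
Suppose p_21 = true.
From the singleton clause (!p_31), p_31 = false.
From the singleton clause (p_32), p_32 = true.
From the singleton clause (!p_41), p_41 = false.
From the singleton clause (p_42), p_42 = true.
That conflicts with the unit clause (!p_42).
Backtrack on p_21: now try p_21 = false.
From the singleton clause (p_22), p_22 = true.
From the singleton clause (!p_32), p_32 = false.
From the singleton clause (p_31), p_31 = true.
From the singleton clause (!p_41), p_41 = false.
From the singleton clause (p_42), p_42 = true.
That conflicts with the unit clause (!p_42).
Both values of p_21 lead to a conflict.
Both values of p_12 lead to a conflict.
Backtrack on p_11: now try p_11 = true.
From the singleton clause (!p_21), p_21 = false.
From the singleton clause (!p_31), p_31 = false.
From the singleton clause (!p_41), p_41 = false.
Suppose p_22 = true.
From the singleton clause (!p_12), p_12 = false.
From the singleton clause (!p_32), p_32 = false.
From the singleton clause (p_33), p_33 = true.
From the singleton clause (!p_42), p_42 = false.
From the singleton clause (p_43), p_43 = true.
That conflicts with the unit clause (!p_43).
Backtrack on p_22: now try p_22 = false.
From the singleton clause (p_23), p_23 = true.
From the singleton clause (!p_13), p_13 = false.
From the singleton clause (!p_33), p_33 = false.
From the singleton clause (p_32), p_32 = true.
From the singleton clause (!p_12), p_12 = false.
From the singleton clause (!p_42), p_42 = false.
From the singleton clause (p_43), p_43 = true.
That conflicts with the unit clause (!p_43).
Both values of p_22 lead to a conflict.
Both values of p_11 lead to a conflict.

UNSATISFIABLE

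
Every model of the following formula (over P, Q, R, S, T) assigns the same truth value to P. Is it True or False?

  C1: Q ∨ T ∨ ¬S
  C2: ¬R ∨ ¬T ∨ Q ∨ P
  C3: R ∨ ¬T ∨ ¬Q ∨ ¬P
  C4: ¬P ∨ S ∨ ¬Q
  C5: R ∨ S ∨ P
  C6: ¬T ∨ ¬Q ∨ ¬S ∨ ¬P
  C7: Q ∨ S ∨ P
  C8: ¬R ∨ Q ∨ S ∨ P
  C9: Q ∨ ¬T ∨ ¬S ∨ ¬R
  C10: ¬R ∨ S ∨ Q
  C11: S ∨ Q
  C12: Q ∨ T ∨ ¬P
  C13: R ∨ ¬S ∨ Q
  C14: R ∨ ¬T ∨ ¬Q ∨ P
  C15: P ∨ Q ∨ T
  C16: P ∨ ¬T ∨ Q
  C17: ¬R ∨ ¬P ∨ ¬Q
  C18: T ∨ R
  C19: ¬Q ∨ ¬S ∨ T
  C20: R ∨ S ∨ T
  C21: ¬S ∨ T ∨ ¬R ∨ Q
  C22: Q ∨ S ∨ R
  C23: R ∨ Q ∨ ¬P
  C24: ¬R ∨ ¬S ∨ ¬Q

False

Suppose P = True.
Suppose S = True.
Suppose Q = True.
From the singleton clause (¬T), T = False.
That conflicts with the unit clause (T).
Undo Q and try Q = False.
From the singleton clause (T), T = True.
From the singleton clause (¬R), R = False.
That conflicts with the unit clause (R).
Either choice for Q ends in contradiction.
Undo S and try S = False.
From the singleton clause (¬Q), Q = False.
That conflicts with the unit clause (Q).
Either choice for S ends in contradiction.
So every satisfying assignment has P = False.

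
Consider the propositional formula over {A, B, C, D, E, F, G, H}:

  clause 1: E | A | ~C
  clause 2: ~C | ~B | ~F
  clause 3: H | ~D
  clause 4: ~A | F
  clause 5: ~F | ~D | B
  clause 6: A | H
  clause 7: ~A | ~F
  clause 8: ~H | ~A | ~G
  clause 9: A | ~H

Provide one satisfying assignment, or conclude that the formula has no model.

Suppose H = 1.
From the singleton clause (A), A = 1.
From the singleton clause (F), F = 1.
That conflicts with the unit clause (~F).
So H must be the other value — set H = 0.
From the singleton clause (~D), D = 0.
From the singleton clause (A), A = 1.
From the singleton clause (F), F = 1.
That conflicts with the unit clause (~F).
Both values of H lead to a conflict.

UNSATISFIABLE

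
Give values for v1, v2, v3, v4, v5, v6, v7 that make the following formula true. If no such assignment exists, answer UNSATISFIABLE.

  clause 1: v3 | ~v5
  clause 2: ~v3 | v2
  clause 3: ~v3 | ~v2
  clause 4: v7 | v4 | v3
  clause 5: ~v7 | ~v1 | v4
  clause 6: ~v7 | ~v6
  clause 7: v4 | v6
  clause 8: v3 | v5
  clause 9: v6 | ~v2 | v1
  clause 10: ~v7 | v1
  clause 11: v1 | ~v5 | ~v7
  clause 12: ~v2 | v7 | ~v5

UNSATISFIABLE

Try v3 = 1.
(v2) alone gives v2 = 1.
Now (~v2) is unsatisfied and unit — conflict.
Undo v3 and try v3 = 0.
(~v5) alone gives v5 = 0.
Now (v5) is unsatisfied and unit — conflict.
Neither v3 = 1 nor v3 = 0 works.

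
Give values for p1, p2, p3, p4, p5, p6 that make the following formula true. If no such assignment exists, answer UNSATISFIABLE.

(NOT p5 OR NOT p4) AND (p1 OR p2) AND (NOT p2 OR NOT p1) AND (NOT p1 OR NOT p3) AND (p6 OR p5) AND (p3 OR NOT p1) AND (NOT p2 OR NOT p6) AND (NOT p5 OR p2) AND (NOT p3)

From the singleton clause (NOT p3), p3 = false.
From the singleton clause (NOT p1), p1 = false.
From the singleton clause (p2), p2 = true.
From the singleton clause (NOT p6), p6 = false.
From the singleton clause (p5), p5 = true.
From the singleton clause (NOT p4), p4 = false.
Every clause now holds.

p1 ↦ false,  p2 ↦ true,  p3 ↦ false,  p4 ↦ false,  p5 ↦ true,  p6 ↦ false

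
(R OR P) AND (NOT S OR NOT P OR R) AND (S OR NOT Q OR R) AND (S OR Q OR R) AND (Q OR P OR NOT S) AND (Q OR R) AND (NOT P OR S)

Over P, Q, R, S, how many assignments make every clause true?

There are 2^4 = 16 truth assignments over (P, Q, R, S).
Check each against the 7 clauses (columns in the order P, Q, R, S):
  F F F F  ✗ fails (R OR P)
  F F F T  ✗ fails (R OR P)
  F F T F  ✓ satisfies all
  F F T T  ✗ fails (Q OR P OR NOT S)
  F T F F  ✗ fails (R OR P)
  F T F T  ✗ fails (R OR P)
  F T T F  ✓ satisfies all
  F T T T  ✓ satisfies all
  T F F F  ✗ fails (S OR Q OR R)
  T F F T  ✗ fails (NOT S OR NOT P OR R)
  T F T F  ✗ fails (NOT P OR S)
  T F T T  ✓ satisfies all
  T T F F  ✗ fails (S OR NOT Q OR R)
  T T F T  ✗ fails (NOT S OR NOT P OR R)
  T T T F  ✗ fails (NOT P OR S)
  T T T T  ✓ satisfies all
5 of the 16 rows are models.

5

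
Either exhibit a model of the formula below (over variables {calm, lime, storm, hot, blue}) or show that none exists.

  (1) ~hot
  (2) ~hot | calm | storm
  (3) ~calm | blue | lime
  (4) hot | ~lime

calm ↦ 0, lime ↦ 0, storm ↦ 1, hot ↦ 0, blue ↦ 1

The clause (~hot) is unit, so hot = 0.
The clause (~lime) is unit, so lime = 0.
Suppose calm = 0.
No clause remains; storm, blue are free.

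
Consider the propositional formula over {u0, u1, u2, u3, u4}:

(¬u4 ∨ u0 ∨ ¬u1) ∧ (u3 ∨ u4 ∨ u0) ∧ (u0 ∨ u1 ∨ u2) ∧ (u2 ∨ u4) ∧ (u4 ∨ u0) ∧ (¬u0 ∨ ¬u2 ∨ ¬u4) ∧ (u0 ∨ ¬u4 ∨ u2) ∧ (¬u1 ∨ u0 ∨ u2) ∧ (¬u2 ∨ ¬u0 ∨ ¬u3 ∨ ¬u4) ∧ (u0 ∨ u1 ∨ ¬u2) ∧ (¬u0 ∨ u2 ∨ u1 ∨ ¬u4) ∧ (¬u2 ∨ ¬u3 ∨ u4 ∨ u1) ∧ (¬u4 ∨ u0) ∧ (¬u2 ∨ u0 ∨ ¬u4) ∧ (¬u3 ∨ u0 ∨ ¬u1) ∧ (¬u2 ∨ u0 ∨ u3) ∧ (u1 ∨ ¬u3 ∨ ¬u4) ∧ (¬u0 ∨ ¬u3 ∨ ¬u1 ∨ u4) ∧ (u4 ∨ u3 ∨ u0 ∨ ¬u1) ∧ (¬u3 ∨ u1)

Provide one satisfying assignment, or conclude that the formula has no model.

Suppose u2 = True.
Suppose u4 = False.
From the singleton clause (u0), u0 = True.
Suppose u3 = False.
Every clause is now satisfied; u1 is unconstrained.

u0 ↦ True; u1 ↦ True; u2 ↦ True; u3 ↦ False; u4 ↦ False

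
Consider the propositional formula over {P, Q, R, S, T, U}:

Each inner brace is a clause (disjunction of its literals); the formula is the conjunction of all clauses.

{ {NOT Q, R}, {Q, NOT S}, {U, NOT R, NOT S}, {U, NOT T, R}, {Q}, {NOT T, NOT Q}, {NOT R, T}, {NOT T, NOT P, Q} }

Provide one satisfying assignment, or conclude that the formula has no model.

UNSATISFIABLE

Unit clause (Q) forces Q = true.
Unit clause (R) forces R = true.
Unit clause (NOT T) forces T = false.
That conflicts with the unit clause (T).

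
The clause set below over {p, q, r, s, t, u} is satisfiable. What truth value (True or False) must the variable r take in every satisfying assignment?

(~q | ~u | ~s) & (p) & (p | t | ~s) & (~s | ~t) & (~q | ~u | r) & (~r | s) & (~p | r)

True

Suppose r = 0.
(p) alone gives p = 1.
But (~p) is also a unit clause — contradiction.
So every satisfying assignment has r = True.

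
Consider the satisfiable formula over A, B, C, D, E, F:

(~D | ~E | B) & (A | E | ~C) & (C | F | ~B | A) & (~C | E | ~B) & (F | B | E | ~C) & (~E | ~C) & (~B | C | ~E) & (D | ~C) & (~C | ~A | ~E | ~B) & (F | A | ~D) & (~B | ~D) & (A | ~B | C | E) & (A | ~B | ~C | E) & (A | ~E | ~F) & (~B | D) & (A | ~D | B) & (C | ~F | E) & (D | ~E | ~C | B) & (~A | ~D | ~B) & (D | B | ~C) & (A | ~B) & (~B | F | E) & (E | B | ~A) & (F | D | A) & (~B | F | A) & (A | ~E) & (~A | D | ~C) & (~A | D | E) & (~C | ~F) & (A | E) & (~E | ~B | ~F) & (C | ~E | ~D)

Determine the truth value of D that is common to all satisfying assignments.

Suppose D = 1.
(~B) alone gives B = 0.
(~E) alone gives E = 0.
(A) alone gives A = 1.
Now (~A) is unsatisfied and unit — conflict.
So every satisfying assignment has D = False.

False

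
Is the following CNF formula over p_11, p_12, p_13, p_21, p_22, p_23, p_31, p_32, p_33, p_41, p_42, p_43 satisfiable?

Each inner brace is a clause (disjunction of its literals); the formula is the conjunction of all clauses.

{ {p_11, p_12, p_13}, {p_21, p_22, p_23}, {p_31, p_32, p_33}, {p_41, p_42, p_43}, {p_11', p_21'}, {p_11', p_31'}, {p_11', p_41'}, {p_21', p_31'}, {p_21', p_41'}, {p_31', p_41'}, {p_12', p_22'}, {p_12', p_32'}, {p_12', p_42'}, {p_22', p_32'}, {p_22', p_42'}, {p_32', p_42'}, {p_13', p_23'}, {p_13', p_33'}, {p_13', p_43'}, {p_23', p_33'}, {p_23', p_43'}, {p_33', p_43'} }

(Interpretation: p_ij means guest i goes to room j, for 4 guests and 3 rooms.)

No

Branch on p_11: set p_11 = 0.
Branch on p_12: set p_12 = 1.
Unit clause (p_22') forces p_22 = 0.
Unit clause (p_32') forces p_32 = 0.
Unit clause (p_42') forces p_42 = 0.
Branch on p_21: set p_21 = 1.
Unit clause (p_31') forces p_31 = 0.
Unit clause (p_33) forces p_33 = 1.
Unit clause (p_41') forces p_41 = 0.
Unit clause (p_43) forces p_43 = 1.
But (p_43') is also a unit clause — contradiction.
Backtrack on p_21: now try p_21 = 0.
Unit clause (p_23) forces p_23 = 1.
Unit clause (p_13') forces p_13 = 0.
Unit clause (p_33') forces p_33 = 0.
Unit clause (p_31) forces p_31 = 1.
Unit clause (p_41') forces p_41 = 0.
Unit clause (p_43) forces p_43 = 1.
But (p_43') is also a unit clause — contradiction.
Either choice for p_21 ends in contradiction.
Backtrack on p_12: now try p_12 = 0.
Unit clause (p_13) forces p_13 = 1.
Unit clause (p_23') forces p_23 = 0.
Unit clause (p_33') forces p_33 = 0.
Unit clause (p_43') forces p_43 = 0.
Branch on p_21: set p_21 = 1.
Unit clause (p_31') forces p_31 = 0.
Unit clause (p_32) forces p_32 = 1.
Unit clause (p_41') forces p_41 = 0.
Unit clause (p_42) forces p_42 = 1.
But (p_42') is also a unit clause — contradiction.
Backtrack on p_21: now try p_21 = 0.
Unit clause (p_22) forces p_22 = 1.
Unit clause (p_32') forces p_32 = 0.
Unit clause (p_31) forces p_31 = 1.
Unit clause (p_41') forces p_41 = 0.
Unit clause (p_42) forces p_42 = 1.
But (p_42') is also a unit clause — contradiction.
Either choice for p_21 ends in contradiction.
Either choice for p_12 ends in contradiction.
Backtrack on p_11: now try p_11 = 1.
Unit clause (p_21') forces p_21 = 0.
Unit clause (p_31') forces p_31 = 0.
Unit clause (p_41') forces p_41 = 0.
Branch on p_22: set p_22 = 1.
Unit clause (p_12') forces p_12 = 0.
Unit clause (p_32') forces p_32 = 0.
Unit clause (p_33) forces p_33 = 1.
Unit clause (p_42') forces p_42 = 0.
Unit clause (p_43) forces p_43 = 1.
But (p_43') is also a unit clause — contradiction.
Backtrack on p_22: now try p_22 = 0.
Unit clause (p_23) forces p_23 = 1.
Unit clause (p_13') forces p_13 = 0.
Unit clause (p_33') forces p_33 = 0.
Unit clause (p_32) forces p_32 = 1.
Unit clause (p_12') forces p_12 = 0.
Unit clause (p_42') forces p_42 = 0.
Unit clause (p_43) forces p_43 = 1.
But (p_43') is also a unit clause — contradiction.
Either choice for p_22 ends in contradiction.
Either choice for p_11 ends in contradiction.
No assignment satisfies every clause.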